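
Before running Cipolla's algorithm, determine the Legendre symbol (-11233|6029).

(-11233|6029)
  = (11233|6029)    [6029 ≡ 1 mod 4 ⇒ (-1|6029) = +1]
  = (5204|6029)    [11233 ≡ 5204 mod 6029]
  = (1301|6029)    [6029 ≡ 5 mod 8 ⇒ (2|6029)^2 = +1]
  = (6029|1301)    [QR: 1301 ≡ 1 mod 4, sign kept]
  = (825|1301)    [6029 ≡ 825 mod 1301]
  = (1301|825)    [QR: 825 ≡ 1 mod 4, sign kept]
  = (476|825)    [1301 ≡ 476 mod 825]
  = (119|825)    [825 ≡ 1 mod 8 ⇒ (2|825)^2 = +1]
  = (825|119)    [QR: 825 ≡ 1 mod 4, sign kept]
  = (111|119)    [825 ≡ 111 mod 119]
  = -(119|111)    [QR: both ≡ 3 mod 4, sign flips]
  = -(8|111)    [119 ≡ 8 mod 111]
  = -(1|111)    [111 ≡ 7 mod 8 ⇒ (2|111)^3 = +1]
  = -1    [(1|111) = 1]

-1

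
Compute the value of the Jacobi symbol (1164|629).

Reduce the numerator: 1164 ≡ 535 (mod 629), so (1164|629) = (535|629).
629 ≡ 1 (mod 4), so quadratic reciprocity gives (535|629) = (629|535). Reduce: 629 ≡ 94 (mod 535). Now have (94|535).
Factor out 2: 94 = 2·47. Since 535 ≡ 7 (mod 8), (2|535) = +1. Now have (47|535).
Both 47 ≡ 3 and 535 ≡ 3 (mod 4), so reciprocity gives (47|535) = -(535|47). Reduce: 535 ≡ 18 (mod 47). Now have -(18|47).
Factor out 2: 18 = 2·9. Since 47 ≡ 7 (mod 8), (2|47) = +1. Now have -(9|47).
9 ≡ 1 (mod 4), so quadratic reciprocity gives (9|47) = (47|9). Reduce: 47 ≡ 2 (mod 9). Now have -(2|9).
Factor out 2: 2 = 2. Since 9 ≡ 1 (mod 8), (2|9) = +1. Now have -(1|9).
(1|9) = 1. Collecting the sign factors: -1.

-1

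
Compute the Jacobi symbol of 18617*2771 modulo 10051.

By multiplicativity, (18617·2771|10051) = (18617|10051)·(2771|10051).
First factor (18617|10051):
Reduce the numerator: 18617 ≡ 8566 (mod 10051), so (18617|10051) = (8566|10051).
Factor out 2: 8566 = 2·4283. Since 10051 ≡ 3 (mod 8), (2|10051) = -1. Now have -(4283|10051).
Both 4283 ≡ 3 and 10051 ≡ 3 (mod 4), so reciprocity gives (4283|10051) = -(10051|4283). Reduce: 10051 ≡ 1485 (mod 4283). Now have (1485|4283).
1485 ≡ 1 (mod 4), so quadratic reciprocity gives (1485|4283) = (4283|1485). Reduce: 4283 ≡ 1313 (mod 1485). Now have (1313|1485).
1313 ≡ 1 (mod 4), so quadratic reciprocity gives (1313|1485) = (1485|1313). Reduce: 1485 ≡ 172 (mod 1313). Now have (172|1313).
Factor out 2: 172 = 2^2·43. Since 1313 ≡ 1 (mod 8), (2|1313) = +1, and (2|1313)^2 = +1. Now have (43|1313).
1313 ≡ 1 (mod 4), so quadratic reciprocity gives (43|1313) = (1313|43). Reduce: 1313 ≡ 23 (mod 43). Now have (23|43).
Both 23 ≡ 3 and 43 ≡ 3 (mod 4), so reciprocity gives (23|43) = -(43|23). Reduce: 43 ≡ 20 (mod 23). Now have -(20|23).
Factor out 2: 20 = 2^2·5. Since 23 ≡ 7 (mod 8), (2|23) = +1, and (2|23)^2 = +1. Now have -(5|23).
5 ≡ 1 (mod 4), so quadratic reciprocity gives (5|23) = (23|5). Reduce: 23 ≡ 3 (mod 5). Now have -(3|5).
5 ≡ 1 (mod 4), so quadratic reciprocity gives (3|5) = (5|3). Reduce: 5 ≡ 2 (mod 3). Now have -(2|3).
Factor out 2: 2 = 2. Since 3 ≡ 3 (mod 8), (2|3) = -1. Now have (1|3).
(1|3) = 1. Collecting the sign factors: 1.
Second factor (2771|10051):
Both 2771 ≡ 3 and 10051 ≡ 3 (mod 4), so reciprocity gives (2771|10051) = -(10051|2771). Reduce: 10051 ≡ 1738 (mod 2771). Now have -(1738|2771).
Factor out 2: 1738 = 2·869. Since 2771 ≡ 3 (mod 8), (2|2771) = -1. Now have (869|2771).
869 ≡ 1 (mod 4), so quadratic reciprocity gives (869|2771) = (2771|869). Reduce: 2771 ≡ 164 (mod 869). Now have (164|869).
Factor out 2: 164 = 2^2·41. Since 869 ≡ 5 (mod 8), (2|869) = -1, and (2|869)^2 = +1. Now have (41|869).
41 ≡ 1 (mod 4), so quadratic reciprocity gives (41|869) = (869|41). Reduce: 869 ≡ 8 (mod 41). Now have (8|41).
Factor out 2: 8 = 2^3. Since 41 ≡ 1 (mod 8), (2|41) = +1, and (2|41)^3 = +1. Now have (1|41).
(1|41) = 1. Collecting the sign factors: 1.
Product: (1)·(1) = 1.

1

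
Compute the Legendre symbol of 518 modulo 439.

Reduce the numerator: 518 ≡ 79 (mod 439), so (518 / 439) = (79 / 439).
Both 79 ≡ 3 and 439 ≡ 3 (mod 4), so reciprocity gives (79 / 439) = -(439 / 79). Reduce: 439 ≡ 44 (mod 79). Now have -(44 / 79).
Factor out 2: 44 = 2^2·11. Since 79 ≡ 7 (mod 8), (2 / 79) = +1, and (2 / 79)^2 = +1. Now have -(11 / 79).
Both 11 ≡ 3 and 79 ≡ 3 (mod 4), so reciprocity gives (11 / 79) = -(79 / 11). Reduce: 79 ≡ 2 (mod 11). Now have (2 / 11).
Factor out 2: 2 = 2. Since 11 ≡ 3 (mod 8), (2 / 11) = -1. Now have -(1 / 11).
(1 / 11) = 1. Collecting the sign factors: -1.

-1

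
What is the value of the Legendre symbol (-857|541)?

(-857|541)
  = (857|541)    [541 ≡ 1 mod 4 ⇒ (-1|541) = +1]
  = (316|541)    [857 ≡ 316 mod 541]
  = (79|541)    [541 ≡ 5 mod 8 ⇒ (2|541)^2 = +1]
  = (541|79)    [QR: 541 ≡ 1 mod 4, sign kept]
  = (67|79)    [541 ≡ 67 mod 79]
  = -(79|67)    [QR: both ≡ 3 mod 4, sign flips]
  = -(12|67)    [79 ≡ 12 mod 67]
  = -(3|67)    [67 ≡ 3 mod 8 ⇒ (2|67)^2 = +1]
  = (67|3)    [QR: both ≡ 3 mod 4, sign flips]
  = (1|3)    [67 ≡ 1 mod 3]
  = 1    [(1|3) = 1]

1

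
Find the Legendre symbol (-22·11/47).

By multiplicativity, (-22·11/47) = (-22/47)·(11/47).
First factor (-22/47):
(-22/47)
  = -(22/47)    [47 ≡ 3 mod 4 ⇒ (-1/47) = -1]
  = -(11/47)    [47 ≡ 7 mod 8 ⇒ (2/47) = +1]
  = (47/11)    [QR: both ≡ 3 mod 4, sign flips]
  = (3/11)    [47 ≡ 3 mod 11]
  = -(11/3)    [QR: both ≡ 3 mod 4, sign flips]
  = -(2/3)    [11 ≡ 2 mod 3]
  = (1/3)    [3 ≡ 3 mod 8 ⇒ (2/3) = -1]
  = 1    [(1/3) = 1]
Second factor (11/47):
(11/47)
  = -(47/11)    [QR: both ≡ 3 mod 4, sign flips]
  = -(3/11)    [47 ≡ 3 mod 11]
  = (11/3)    [QR: both ≡ 3 mod 4, sign flips]
  = (2/3)    [11 ≡ 2 mod 3]
  = -(1/3)    [3 ≡ 3 mod 8 ⇒ (2/3) = -1]
  = -1    [(1/3) = 1]
Product: (1)·(-1) = -1.

-1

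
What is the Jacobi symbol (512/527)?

(512/527)
  = (1/527)    [527 ≡ 7 mod 8 ⇒ (2/527)^9 = +1]
  = 1    [(1/527) = 1]

1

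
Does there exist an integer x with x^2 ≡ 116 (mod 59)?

Reduce the numerator: 116 ≡ 57 (mod 59), so (116/59) = (57/59).
57 ≡ 1 (mod 4), so quadratic reciprocity gives (57/59) = (59/57). Reduce: 59 ≡ 2 (mod 57). Now have (2/57).
Factor out 2: 2 = 2. Since 57 ≡ 1 (mod 8), (2/57) = +1. Now have (1/57).
(1/57) = 1. Collecting the sign factors: 1.
(116/59) = 1, and 59 is prime, so 116 is a quadratic residue mod 59.

yes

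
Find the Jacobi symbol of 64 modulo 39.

(64 / 39)
  = (25 / 39)    [64 ≡ 25 mod 39]
  = (39 / 25)    [QR: 25 ≡ 1 mod 4, sign kept]
  = (14 / 25)    [39 ≡ 14 mod 25]
  = (7 / 25)    [25 ≡ 1 mod 8 ⇒ (2 / 25) = +1]
  = (25 / 7)    [QR: 25 ≡ 1 mod 4, sign kept]
  = (4 / 7)    [25 ≡ 4 mod 7]
  = (1 / 7)    [7 ≡ 7 mod 8 ⇒ (2 / 7)^2 = +1]
  = 1    [(1 / 7) = 1]

1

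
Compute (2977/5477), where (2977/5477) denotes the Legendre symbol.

(2977/5477)
  = (5477/2977)    [QR: 2977 ≡ 1 mod 4, sign kept]
  = (2500/2977)    [5477 ≡ 2500 mod 2977]
  = (625/2977)    [2977 ≡ 1 mod 8 ⇒ (2/2977)^2 = +1]
  = (2977/625)    [QR: 625 ≡ 1 mod 4, sign kept]
  = (477/625)    [2977 ≡ 477 mod 625]
  = (625/477)    [QR: 477 ≡ 1 mod 4, sign kept]
  = (148/477)    [625 ≡ 148 mod 477]
  = (37/477)    [477 ≡ 5 mod 8 ⇒ (2/477)^2 = +1]
  = (477/37)    [QR: 37 ≡ 1 mod 4, sign kept]
  = (33/37)    [477 ≡ 33 mod 37]
  = (37/33)    [QR: 33 ≡ 1 mod 4, sign kept]
  = (4/33)    [37 ≡ 4 mod 33]
  = (1/33)    [33 ≡ 1 mod 8 ⇒ (2/33)^2 = +1]
  = 1    [(1/33) = 1]

1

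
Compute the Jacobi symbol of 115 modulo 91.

1

(115|91)
  = (24|91)    [115 ≡ 24 mod 91]
  = -(3|91)    [91 ≡ 3 mod 8 ⇒ (2|91)^3 = -1]
  = (91|3)    [QR: both ≡ 3 mod 4, sign flips]
  = (1|3)    [91 ≡ 1 mod 3]
  = 1    [(1|3) = 1]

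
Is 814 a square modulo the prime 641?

Reduce the numerator: 814 ≡ 173 (mod 641), so (814|641) = (173|641).
173 ≡ 1 (mod 4), so quadratic reciprocity gives (173|641) = (641|173). Reduce: 641 ≡ 122 (mod 173). Now have (122|173).
Factor out 2: 122 = 2·61. Since 173 ≡ 5 (mod 8), (2|173) = -1. Now have -(61|173).
61 ≡ 1 (mod 4), so quadratic reciprocity gives (61|173) = (173|61). Reduce: 173 ≡ 51 (mod 61). Now have -(51|61).
61 ≡ 1 (mod 4), so quadratic reciprocity gives (51|61) = (61|51). Reduce: 61 ≡ 10 (mod 51). Now have -(10|51).
Factor out 2: 10 = 2·5. Since 51 ≡ 3 (mod 8), (2|51) = -1. Now have (5|51).
5 ≡ 1 (mod 4), so quadratic reciprocity gives (5|51) = (51|5). Reduce: 51 ≡ 1 (mod 5). Now have (1|5).
(1|5) = 1. Collecting the sign factors: 1.
(814|641) = 1, and 641 is prime, so 814 is a quadratic residue mod 641.

yes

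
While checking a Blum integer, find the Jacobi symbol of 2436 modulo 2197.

-1

Reduce the numerator: 2436 ≡ 239 (mod 2197), so (2436/2197) = (239/2197).
2197 ≡ 1 (mod 4), so quadratic reciprocity gives (239/2197) = (2197/239). Reduce: 2197 ≡ 46 (mod 239). Now have (46/239).
Factor out 2: 46 = 2·23. Since 239 ≡ 7 (mod 8), (2/239) = +1. Now have (23/239).
Both 23 ≡ 3 and 239 ≡ 3 (mod 4), so reciprocity gives (23/239) = -(239/23). Reduce: 239 ≡ 9 (mod 23). Now have -(9/23).
9 ≡ 1 (mod 4), so quadratic reciprocity gives (9/23) = (23/9). Reduce: 23 ≡ 5 (mod 9). Now have -(5/9).
5 ≡ 1 (mod 4), so quadratic reciprocity gives (5/9) = (9/5). Reduce: 9 ≡ 4 (mod 5). Now have -(4/5).
Factor out 2: 4 = 2^2. Since 5 ≡ 5 (mod 8), (2/5) = -1, and (2/5)^2 = +1. Now have -(1/5).
(1/5) = 1. Collecting the sign factors: -1.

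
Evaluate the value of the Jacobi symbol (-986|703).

1

(-986|703)
  = (420|703)    [-986 ≡ 420 mod 703]
  = (105|703)    [703 ≡ 7 mod 8 ⇒ (2|703)^2 = +1]
  = (703|105)    [QR: 105 ≡ 1 mod 4, sign kept]
  = (73|105)    [703 ≡ 73 mod 105]
  = (105|73)    [QR: 73 ≡ 1 mod 4, sign kept]
  = (32|73)    [105 ≡ 32 mod 73]
  = (1|73)    [73 ≡ 1 mod 8 ⇒ (2|73)^5 = +1]
  = 1    [(1|73) = 1]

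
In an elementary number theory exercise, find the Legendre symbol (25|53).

1

(25|53)
  = (53|25)    [QR: 25 ≡ 1 mod 4, sign kept]
  = (3|25)    [53 ≡ 3 mod 25]
  = (25|3)    [QR: 25 ≡ 1 mod 4, sign kept]
  = (1|3)    [25 ≡ 1 mod 3]
  = 1    [(1|3) = 1]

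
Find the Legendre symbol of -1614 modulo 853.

1

Reduce the numerator: -1614 ≡ 92 (mod 853), so (-1614 / 853) = (92 / 853).
Factor out 2: 92 = 2^2·23. Since 853 ≡ 5 (mod 8), (2 / 853) = -1, and (2 / 853)^2 = +1. Now have (23 / 853).
853 ≡ 1 (mod 4), so quadratic reciprocity gives (23 / 853) = (853 / 23). Reduce: 853 ≡ 2 (mod 23). Now have (2 / 23).
Factor out 2: 2 = 2. Since 23 ≡ 7 (mod 8), (2 / 23) = +1. Now have (1 / 23).
(1 / 23) = 1. Collecting the sign factors: 1.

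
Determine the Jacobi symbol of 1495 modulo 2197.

(1495/2197)
  = (2197/1495)    [QR: 2197 ≡ 1 mod 4, sign kept]
  = (702/1495)    [2197 ≡ 702 mod 1495]
  = (351/1495)    [1495 ≡ 7 mod 8 ⇒ (2/1495) = +1]
  = -(1495/351)    [QR: both ≡ 3 mod 4, sign flips]
  = -(91/351)    [1495 ≡ 91 mod 351]
  = (351/91)    [QR: both ≡ 3 mod 4, sign flips]
  = (78/91)    [351 ≡ 78 mod 91]
  = -(39/91)    [91 ≡ 3 mod 8 ⇒ (2/91) = -1]
  = (91/39)    [QR: both ≡ 3 mod 4, sign flips]
  = (13/39)    [91 ≡ 13 mod 39]
  = (39/13)    [QR: 13 ≡ 1 mod 4, sign kept]
  = (0/13)    [39 ≡ 0 mod 13]
  = 0    [numerator 0, gcd > 1]

0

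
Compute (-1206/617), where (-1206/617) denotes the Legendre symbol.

1

(-1206/617)
  = (28/617)    [-1206 ≡ 28 mod 617]
  = (7/617)    [617 ≡ 1 mod 8 ⇒ (2/617)^2 = +1]
  = (617/7)    [QR: 617 ≡ 1 mod 4, sign kept]
  = (1/7)    [617 ≡ 1 mod 7]
  = 1    [(1/7) = 1]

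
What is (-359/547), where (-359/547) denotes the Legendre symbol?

(-359/547)
  = -(359/547)    [547 ≡ 3 mod 4 ⇒ (-1/547) = -1]
  = (547/359)    [QR: both ≡ 3 mod 4, sign flips]
  = (188/359)    [547 ≡ 188 mod 359]
  = (47/359)    [359 ≡ 7 mod 8 ⇒ (2/359)^2 = +1]
  = -(359/47)    [QR: both ≡ 3 mod 4, sign flips]
  = -(30/47)    [359 ≡ 30 mod 47]
  = -(15/47)    [47 ≡ 7 mod 8 ⇒ (2/47) = +1]
  = (47/15)    [QR: both ≡ 3 mod 4, sign flips]
  = (2/15)    [47 ≡ 2 mod 15]
  = (1/15)    [15 ≡ 7 mod 8 ⇒ (2/15) = +1]
  = 1    [(1/15) = 1]

1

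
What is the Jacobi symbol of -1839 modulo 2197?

-1

(-1839|2197)
  = (1839|2197)    [2197 ≡ 1 mod 4 ⇒ (-1|2197) = +1]
  = (2197|1839)    [QR: 2197 ≡ 1 mod 4, sign kept]
  = (358|1839)    [2197 ≡ 358 mod 1839]
  = (179|1839)    [1839 ≡ 7 mod 8 ⇒ (2|1839) = +1]
  = -(1839|179)    [QR: both ≡ 3 mod 4, sign flips]
  = -(49|179)    [1839 ≡ 49 mod 179]
  = -(179|49)    [QR: 49 ≡ 1 mod 4, sign kept]
  = -(32|49)    [179 ≡ 32 mod 49]
  = -(1|49)    [49 ≡ 1 mod 8 ⇒ (2|49)^5 = +1]
  = -1    [(1|49) = 1]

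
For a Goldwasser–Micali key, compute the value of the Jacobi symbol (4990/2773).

Reduce the numerator: 4990 ≡ 2217 (mod 2773), so (4990/2773) = (2217/2773).
2217 ≡ 1 (mod 4), so quadratic reciprocity gives (2217/2773) = (2773/2217). Reduce: 2773 ≡ 556 (mod 2217). Now have (556/2217).
Factor out 2: 556 = 2^2·139. Since 2217 ≡ 1 (mod 8), (2/2217) = +1, and (2/2217)^2 = +1. Now have (139/2217).
2217 ≡ 1 (mod 4), so quadratic reciprocity gives (139/2217) = (2217/139). Reduce: 2217 ≡ 132 (mod 139). Now have (132/139).
Factor out 2: 132 = 2^2·33. Since 139 ≡ 3 (mod 8), (2/139) = -1, and (2/139)^2 = +1. Now have (33/139).
33 ≡ 1 (mod 4), so quadratic reciprocity gives (33/139) = (139/33). Reduce: 139 ≡ 7 (mod 33). Now have (7/33).
33 ≡ 1 (mod 4), so quadratic reciprocity gives (7/33) = (33/7). Reduce: 33 ≡ 5 (mod 7). Now have (5/7).
5 ≡ 1 (mod 4), so quadratic reciprocity gives (5/7) = (7/5). Reduce: 7 ≡ 2 (mod 5). Now have (2/5).
Factor out 2: 2 = 2. Since 5 ≡ 5 (mod 8), (2/5) = -1. Now have -(1/5).
(1/5) = 1. Collecting the sign factors: -1.

-1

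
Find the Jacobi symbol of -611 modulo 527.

1

(-611/527)
  = (443/527)    [-611 ≡ 443 mod 527]
  = -(527/443)    [QR: both ≡ 3 mod 4, sign flips]
  = -(84/443)    [527 ≡ 84 mod 443]
  = -(21/443)    [443 ≡ 3 mod 8 ⇒ (2/443)^2 = +1]
  = -(443/21)    [QR: 21 ≡ 1 mod 4, sign kept]
  = -(2/21)    [443 ≡ 2 mod 21]
  = (1/21)    [21 ≡ 5 mod 8 ⇒ (2/21) = -1]
  = 1    [(1/21) = 1]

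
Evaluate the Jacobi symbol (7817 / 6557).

1

(7817 / 6557)
  = (1260 / 6557)    [7817 ≡ 1260 mod 6557]
  = (315 / 6557)    [6557 ≡ 5 mod 8 ⇒ (2 / 6557)^2 = +1]
  = (6557 / 315)    [QR: 6557 ≡ 1 mod 4, sign kept]
  = (257 / 315)    [6557 ≡ 257 mod 315]
  = (315 / 257)    [QR: 257 ≡ 1 mod 4, sign kept]
  = (58 / 257)    [315 ≡ 58 mod 257]
  = (29 / 257)    [257 ≡ 1 mod 8 ⇒ (2 / 257) = +1]
  = (257 / 29)    [QR: 29 ≡ 1 mod 4, sign kept]
  = (25 / 29)    [257 ≡ 25 mod 29]
  = (29 / 25)    [QR: 25 ≡ 1 mod 4, sign kept]
  = (4 / 25)    [29 ≡ 4 mod 25]
  = (1 / 25)    [25 ≡ 1 mod 8 ⇒ (2 / 25)^2 = +1]
  = 1    [(1 / 25) = 1]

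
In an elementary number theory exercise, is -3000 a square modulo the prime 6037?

yes

(-3000/6037)
  = (3037/6037)    [-3000 ≡ 3037 mod 6037]
  = (6037/3037)    [QR: 3037 ≡ 1 mod 4, sign kept]
  = (3000/3037)    [6037 ≡ 3000 mod 3037]
  = -(375/3037)    [3037 ≡ 5 mod 8 ⇒ (2/3037)^3 = -1]
  = -(3037/375)    [QR: 3037 ≡ 1 mod 4, sign kept]
  = -(37/375)    [3037 ≡ 37 mod 375]
  = -(375/37)    [QR: 37 ≡ 1 mod 4, sign kept]
  = -(5/37)    [375 ≡ 5 mod 37]
  = -(37/5)    [QR: 5 ≡ 1 mod 4, sign kept]
  = -(2/5)    [37 ≡ 2 mod 5]
  = (1/5)    [5 ≡ 5 mod 8 ⇒ (2/5) = -1]
  = 1    [(1/5) = 1]
(-3000/6037) = 1, and 6037 is prime, so -3000 is a quadratic residue mod 6037.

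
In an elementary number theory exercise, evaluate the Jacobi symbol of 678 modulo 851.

(678 / 851)
  = -(339 / 851)    [851 ≡ 3 mod 8 ⇒ (2 / 851) = -1]
  = (851 / 339)    [QR: both ≡ 3 mod 4, sign flips]
  = (173 / 339)    [851 ≡ 173 mod 339]
  = (339 / 173)    [QR: 173 ≡ 1 mod 4, sign kept]
  = (166 / 173)    [339 ≡ 166 mod 173]
  = -(83 / 173)    [173 ≡ 5 mod 8 ⇒ (2 / 173) = -1]
  = -(173 / 83)    [QR: 173 ≡ 1 mod 4, sign kept]
  = -(7 / 83)    [173 ≡ 7 mod 83]
  = (83 / 7)    [QR: both ≡ 3 mod 4, sign flips]
  = (6 / 7)    [83 ≡ 6 mod 7]
  = (3 / 7)    [7 ≡ 7 mod 8 ⇒ (2 / 7) = +1]
  = -(7 / 3)    [QR: both ≡ 3 mod 4, sign flips]
  = -(1 / 3)    [7 ≡ 1 mod 3]
  = -1    [(1 / 3) = 1]

-1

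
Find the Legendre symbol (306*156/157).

-1

By multiplicativity, (306·156/157) = (306/157)·(156/157).
First factor (306/157):
(306/157)
  = (149/157)    [306 ≡ 149 mod 157]
  = (157/149)    [QR: 149 ≡ 1 mod 4, sign kept]
  = (8/149)    [157 ≡ 8 mod 149]
  = -(1/149)    [149 ≡ 5 mod 8 ⇒ (2/149)^3 = -1]
  = -1    [(1/149) = 1]
Second factor (156/157):
(156/157)
  = (39/157)    [157 ≡ 5 mod 8 ⇒ (2/157)^2 = +1]
  = (157/39)    [QR: 157 ≡ 1 mod 4, sign kept]
  = (1/39)    [157 ≡ 1 mod 39]
  = 1    [(1/39) = 1]
Product: (-1)·(1) = -1.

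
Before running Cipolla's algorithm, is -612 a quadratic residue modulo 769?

yes

(-612/769)
  = (612/769)    [769 ≡ 1 mod 4 ⇒ (-1/769) = +1]
  = (153/769)    [769 ≡ 1 mod 8 ⇒ (2/769)^2 = +1]
  = (769/153)    [QR: 153 ≡ 1 mod 4, sign kept]
  = (4/153)    [769 ≡ 4 mod 153]
  = (1/153)    [153 ≡ 1 mod 8 ⇒ (2/153)^2 = +1]
  = 1    [(1/153) = 1]
The Legendre symbol is 1, so x^2 ≡ -612 (mod 769) has solution.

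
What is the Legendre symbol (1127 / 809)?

(1127 / 809)
  = (318 / 809)    [1127 ≡ 318 mod 809]
  = (159 / 809)    [809 ≡ 1 mod 8 ⇒ (2 / 809) = +1]
  = (809 / 159)    [QR: 809 ≡ 1 mod 4, sign kept]
  = (14 / 159)    [809 ≡ 14 mod 159]
  = (7 / 159)    [159 ≡ 7 mod 8 ⇒ (2 / 159) = +1]
  = -(159 / 7)    [QR: both ≡ 3 mod 4, sign flips]
  = -(5 / 7)    [159 ≡ 5 mod 7]
  = -(7 / 5)    [QR: 5 ≡ 1 mod 4, sign kept]
  = -(2 / 5)    [7 ≡ 2 mod 5]
  = (1 / 5)    [5 ≡ 5 mod 8 ⇒ (2 / 5) = -1]
  = 1    [(1 / 5) = 1]

1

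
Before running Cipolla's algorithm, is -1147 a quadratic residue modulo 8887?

Reduce the numerator: -1147 ≡ 7740 (mod 8887), so (-1147|8887) = (7740|8887).
Factor out 2: 7740 = 2^2·1935. Since 8887 ≡ 7 (mod 8), (2|8887) = +1, and (2|8887)^2 = +1. Now have (1935|8887).
Both 1935 ≡ 3 and 8887 ≡ 3 (mod 4), so reciprocity gives (1935|8887) = -(8887|1935). Reduce: 8887 ≡ 1147 (mod 1935). Now have -(1147|1935).
Both 1147 ≡ 3 and 1935 ≡ 3 (mod 4), so reciprocity gives (1147|1935) = -(1935|1147). Reduce: 1935 ≡ 788 (mod 1147). Now have (788|1147).
Factor out 2: 788 = 2^2·197. Since 1147 ≡ 3 (mod 8), (2|1147) = -1, and (2|1147)^2 = +1. Now have (197|1147).
197 ≡ 1 (mod 4), so quadratic reciprocity gives (197|1147) = (1147|197). Reduce: 1147 ≡ 162 (mod 197). Now have (162|197).
Factor out 2: 162 = 2·81. Since 197 ≡ 5 (mod 8), (2|197) = -1. Now have -(81|197).
81 ≡ 1 (mod 4), so quadratic reciprocity gives (81|197) = (197|81). Reduce: 197 ≡ 35 (mod 81). Now have -(35|81).
81 ≡ 1 (mod 4), so quadratic reciprocity gives (35|81) = (81|35). Reduce: 81 ≡ 11 (mod 35). Now have -(11|35).
Both 11 ≡ 3 and 35 ≡ 3 (mod 4), so reciprocity gives (11|35) = -(35|11). Reduce: 35 ≡ 2 (mod 11). Now have (2|11).
Factor out 2: 2 = 2. Since 11 ≡ 3 (mod 8), (2|11) = -1. Now have -(1|11).
(1|11) = 1. Collecting the sign factors: -1.
The Legendre symbol is -1, so x^2 ≡ -1147 (mod 8887) has no solution.

no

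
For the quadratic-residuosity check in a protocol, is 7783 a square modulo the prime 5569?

no

(7783/5569)
  = (2214/5569)    [7783 ≡ 2214 mod 5569]
  = (1107/5569)    [5569 ≡ 1 mod 8 ⇒ (2/5569) = +1]
  = (5569/1107)    [QR: 5569 ≡ 1 mod 4, sign kept]
  = (34/1107)    [5569 ≡ 34 mod 1107]
  = -(17/1107)    [1107 ≡ 3 mod 8 ⇒ (2/1107) = -1]
  = -(1107/17)    [QR: 17 ≡ 1 mod 4, sign kept]
  = -(2/17)    [1107 ≡ 2 mod 17]
  = -(1/17)    [17 ≡ 1 mod 8 ⇒ (2/17) = +1]
  = -1    [(1/17) = 1]
(7783/5569) = -1, and 5569 is prime, so 7783 is not a quadratic residue mod 5569.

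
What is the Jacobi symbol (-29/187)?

-1

Reduce the numerator: -29 ≡ 158 (mod 187), so (-29/187) = (158/187).
Factor out 2: 158 = 2·79. Since 187 ≡ 3 (mod 8), (2/187) = -1. Now have -(79/187).
Both 79 ≡ 3 and 187 ≡ 3 (mod 4), so reciprocity gives (79/187) = -(187/79). Reduce: 187 ≡ 29 (mod 79). Now have (29/79).
29 ≡ 1 (mod 4), so quadratic reciprocity gives (29/79) = (79/29). Reduce: 79 ≡ 21 (mod 29). Now have (21/29).
21 ≡ 1 (mod 4), so quadratic reciprocity gives (21/29) = (29/21). Reduce: 29 ≡ 8 (mod 21). Now have (8/21).
Factor out 2: 8 = 2^3. Since 21 ≡ 5 (mod 8), (2/21) = -1, and (2/21)^3 = -1. Now have -(1/21).
(1/21) = 1. Collecting the sign factors: -1.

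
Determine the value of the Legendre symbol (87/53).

-1

Reduce the numerator: 87 ≡ 34 (mod 53), so (87/53) = (34/53).
Factor out 2: 34 = 2·17. Since 53 ≡ 5 (mod 8), (2/53) = -1. Now have -(17/53).
17 ≡ 1 (mod 4), so quadratic reciprocity gives (17/53) = (53/17). Reduce: 53 ≡ 2 (mod 17). Now have -(2/17).
Factor out 2: 2 = 2. Since 17 ≡ 1 (mod 8), (2/17) = +1. Now have -(1/17).
(1/17) = 1. Collecting the sign factors: -1.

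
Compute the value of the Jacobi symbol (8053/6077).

Reduce the numerator: 8053 ≡ 1976 (mod 6077), so (8053/6077) = (1976/6077).
Factor out 2: 1976 = 2^3·247. Since 6077 ≡ 5 (mod 8), (2/6077) = -1, and (2/6077)^3 = -1. Now have -(247/6077).
6077 ≡ 1 (mod 4), so quadratic reciprocity gives (247/6077) = (6077/247). Reduce: 6077 ≡ 149 (mod 247). Now have -(149/247).
149 ≡ 1 (mod 4), so quadratic reciprocity gives (149/247) = (247/149). Reduce: 247 ≡ 98 (mod 149). Now have -(98/149).
Factor out 2: 98 = 2·49. Since 149 ≡ 5 (mod 8), (2/149) = -1. Now have (49/149).
49 ≡ 1 (mod 4), so quadratic reciprocity gives (49/149) = (149/49). Reduce: 149 ≡ 2 (mod 49). Now have (2/49).
Factor out 2: 2 = 2. Since 49 ≡ 1 (mod 8), (2/49) = +1. Now have (1/49).
(1/49) = 1. Collecting the sign factors: 1.

1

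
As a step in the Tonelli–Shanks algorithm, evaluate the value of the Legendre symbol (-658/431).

(-658/431)
  = (204/431)    [-658 ≡ 204 mod 431]
  = (51/431)    [431 ≡ 7 mod 8 ⇒ (2/431)^2 = +1]
  = -(431/51)    [QR: both ≡ 3 mod 4, sign flips]
  = -(23/51)    [431 ≡ 23 mod 51]
  = (51/23)    [QR: both ≡ 3 mod 4, sign flips]
  = (5/23)    [51 ≡ 5 mod 23]
  = (23/5)    [QR: 5 ≡ 1 mod 4, sign kept]
  = (3/5)    [23 ≡ 3 mod 5]
  = (5/3)    [QR: 5 ≡ 1 mod 4, sign kept]
  = (2/3)    [5 ≡ 2 mod 3]
  = -(1/3)    [3 ≡ 3 mod 8 ⇒ (2/3) = -1]
  = -1    [(1/3) = 1]

-1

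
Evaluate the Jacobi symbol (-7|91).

(-7|91)
  = (84|91)    [-7 ≡ 84 mod 91]
  = (21|91)    [91 ≡ 3 mod 8 ⇒ (2|91)^2 = +1]
  = (91|21)    [QR: 21 ≡ 1 mod 4, sign kept]
  = (7|21)    [91 ≡ 7 mod 21]
  = (21|7)    [QR: 21 ≡ 1 mod 4, sign kept]
  = (0|7)    [21 ≡ 0 mod 7]
  = 0    [numerator 0, gcd > 1]

0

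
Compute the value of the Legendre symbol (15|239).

Both 15 ≡ 3 and 239 ≡ 3 (mod 4), so reciprocity gives (15|239) = -(239|15). Reduce: 239 ≡ 14 (mod 15). Now have -(14|15).
Factor out 2: 14 = 2·7. Since 15 ≡ 7 (mod 8), (2|15) = +1. Now have -(7|15).
Both 7 ≡ 3 and 15 ≡ 3 (mod 4), so reciprocity gives (7|15) = -(15|7). Reduce: 15 ≡ 1 (mod 7). Now have (1|7).
(1|7) = 1. Collecting the sign factors: 1.

1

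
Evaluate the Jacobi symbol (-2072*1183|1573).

0

By multiplicativity, (-2072·1183|1573) = (-2072|1573)·(1183|1573).
First factor (-2072|1573):
(-2072|1573)
  = (1074|1573)    [-2072 ≡ 1074 mod 1573]
  = -(537|1573)    [1573 ≡ 5 mod 8 ⇒ (2|1573) = -1]
  = -(1573|537)    [QR: 537 ≡ 1 mod 4, sign kept]
  = -(499|537)    [1573 ≡ 499 mod 537]
  = -(537|499)    [QR: 537 ≡ 1 mod 4, sign kept]
  = -(38|499)    [537 ≡ 38 mod 499]
  = (19|499)    [499 ≡ 3 mod 8 ⇒ (2|499) = -1]
  = -(499|19)    [QR: both ≡ 3 mod 4, sign flips]
  = -(5|19)    [499 ≡ 5 mod 19]
  = -(19|5)    [QR: 5 ≡ 1 mod 4, sign kept]
  = -(4|5)    [19 ≡ 4 mod 5]
  = -(1|5)    [5 ≡ 5 mod 8 ⇒ (2|5)^2 = +1]
  = -1    [(1|5) = 1]
Second factor (1183|1573):
(1183|1573)
  = (1573|1183)    [QR: 1573 ≡ 1 mod 4, sign kept]
  = (390|1183)    [1573 ≡ 390 mod 1183]
  = (195|1183)    [1183 ≡ 7 mod 8 ⇒ (2|1183) = +1]
  = -(1183|195)    [QR: both ≡ 3 mod 4, sign flips]
  = -(13|195)    [1183 ≡ 13 mod 195]
  = -(195|13)    [QR: 13 ≡ 1 mod 4, sign kept]
  = -(0|13)    [195 ≡ 0 mod 13]
  = 0    [numerator 0, gcd > 1]
Product: (-1)·(0) = 0.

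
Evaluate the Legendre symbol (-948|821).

(-948|821)
  = (694|821)    [-948 ≡ 694 mod 821]
  = -(347|821)    [821 ≡ 5 mod 8 ⇒ (2|821) = -1]
  = -(821|347)    [QR: 821 ≡ 1 mod 4, sign kept]
  = -(127|347)    [821 ≡ 127 mod 347]
  = (347|127)    [QR: both ≡ 3 mod 4, sign flips]
  = (93|127)    [347 ≡ 93 mod 127]
  = (127|93)    [QR: 93 ≡ 1 mod 4, sign kept]
  = (34|93)    [127 ≡ 34 mod 93]
  = -(17|93)    [93 ≡ 5 mod 8 ⇒ (2|93) = -1]
  = -(93|17)    [QR: 17 ≡ 1 mod 4, sign kept]
  = -(8|17)    [93 ≡ 8 mod 17]
  = -(1|17)    [17 ≡ 1 mod 8 ⇒ (2|17)^3 = +1]
  = -1    [(1|17) = 1]

-1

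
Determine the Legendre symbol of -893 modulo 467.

Reduce the numerator: -893 ≡ 41 (mod 467), so (-893/467) = (41/467).
41 ≡ 1 (mod 4), so quadratic reciprocity gives (41/467) = (467/41). Reduce: 467 ≡ 16 (mod 41). Now have (16/41).
Factor out 2: 16 = 2^4. Since 41 ≡ 1 (mod 8), (2/41) = +1, and (2/41)^4 = +1. Now have (1/41).
(1/41) = 1. Collecting the sign factors: 1.

1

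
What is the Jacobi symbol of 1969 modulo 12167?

(1969/12167)
  = (12167/1969)    [QR: 1969 ≡ 1 mod 4, sign kept]
  = (353/1969)    [12167 ≡ 353 mod 1969]
  = (1969/353)    [QR: 353 ≡ 1 mod 4, sign kept]
  = (204/353)    [1969 ≡ 204 mod 353]
  = (51/353)    [353 ≡ 1 mod 8 ⇒ (2/353)^2 = +1]
  = (353/51)    [QR: 353 ≡ 1 mod 4, sign kept]
  = (47/51)    [353 ≡ 47 mod 51]
  = -(51/47)    [QR: both ≡ 3 mod 4, sign flips]
  = -(4/47)    [51 ≡ 4 mod 47]
  = -(1/47)    [47 ≡ 7 mod 8 ⇒ (2/47)^2 = +1]
  = -1    [(1/47) = 1]

-1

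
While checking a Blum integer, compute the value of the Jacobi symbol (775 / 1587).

Both 775 ≡ 3 and 1587 ≡ 3 (mod 4), so reciprocity gives (775 / 1587) = -(1587 / 775). Reduce: 1587 ≡ 37 (mod 775). Now have -(37 / 775).
37 ≡ 1 (mod 4), so quadratic reciprocity gives (37 / 775) = (775 / 37). Reduce: 775 ≡ 35 (mod 37). Now have -(35 / 37).
37 ≡ 1 (mod 4), so quadratic reciprocity gives (35 / 37) = (37 / 35). Reduce: 37 ≡ 2 (mod 35). Now have -(2 / 35).
Factor out 2: 2 = 2. Since 35 ≡ 3 (mod 8), (2 / 35) = -1. Now have (1 / 35).
(1 / 35) = 1. Collecting the sign factors: 1.

1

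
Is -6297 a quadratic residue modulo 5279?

no

Pull out -1: (-6297/5279) = (-1/5279)·(6297/5279). Since 5279 ≡ 3 (mod 4), (-1/5279) = -1. Now have -(6297/5279).
Reduce the numerator: 6297 ≡ 1018 (mod 5279), so (6297/5279) = (1018/5279).
Factor out 2: 1018 = 2·509. Since 5279 ≡ 7 (mod 8), (2/5279) = +1. Now have -(509/5279).
509 ≡ 1 (mod 4), so quadratic reciprocity gives (509/5279) = (5279/509). Reduce: 5279 ≡ 189 (mod 509). Now have -(189/509).
189 ≡ 1 (mod 4), so quadratic reciprocity gives (189/509) = (509/189). Reduce: 509 ≡ 131 (mod 189). Now have -(131/189).
189 ≡ 1 (mod 4), so quadratic reciprocity gives (131/189) = (189/131). Reduce: 189 ≡ 58 (mod 131). Now have -(58/131).
Factor out 2: 58 = 2·29. Since 131 ≡ 3 (mod 8), (2/131) = -1. Now have (29/131).
29 ≡ 1 (mod 4), so quadratic reciprocity gives (29/131) = (131/29). Reduce: 131 ≡ 15 (mod 29). Now have (15/29).
29 ≡ 1 (mod 4), so quadratic reciprocity gives (15/29) = (29/15). Reduce: 29 ≡ 14 (mod 15). Now have (14/15).
Factor out 2: 14 = 2·7. Since 15 ≡ 7 (mod 8), (2/15) = +1. Now have (7/15).
Both 7 ≡ 3 and 15 ≡ 3 (mod 4), so reciprocity gives (7/15) = -(15/7). Reduce: 15 ≡ 1 (mod 7). Now have -(1/7).
(1/7) = 1. Collecting the sign factors: -1.
(-6297/5279) = -1, and 5279 is prime, so -6297 is not a quadratic residue mod 5279.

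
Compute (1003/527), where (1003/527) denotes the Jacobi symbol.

(1003/527)
  = (476/527)    [1003 ≡ 476 mod 527]
  = (119/527)    [527 ≡ 7 mod 8 ⇒ (2/527)^2 = +1]
  = -(527/119)    [QR: both ≡ 3 mod 4, sign flips]
  = -(51/119)    [527 ≡ 51 mod 119]
  = (119/51)    [QR: both ≡ 3 mod 4, sign flips]
  = (17/51)    [119 ≡ 17 mod 51]
  = (51/17)    [QR: 17 ≡ 1 mod 4, sign kept]
  = (0/17)    [51 ≡ 0 mod 17]
  = 0    [numerator 0, gcd > 1]

0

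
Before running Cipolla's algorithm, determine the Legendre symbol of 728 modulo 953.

(728/953)
  = (91/953)    [953 ≡ 1 mod 8 ⇒ (2/953)^3 = +1]
  = (953/91)    [QR: 953 ≡ 1 mod 4, sign kept]
  = (43/91)    [953 ≡ 43 mod 91]
  = -(91/43)    [QR: both ≡ 3 mod 4, sign flips]
  = -(5/43)    [91 ≡ 5 mod 43]
  = -(43/5)    [QR: 5 ≡ 1 mod 4, sign kept]
  = -(3/5)    [43 ≡ 3 mod 5]
  = -(5/3)    [QR: 5 ≡ 1 mod 4, sign kept]
  = -(2/3)    [5 ≡ 2 mod 3]
  = (1/3)    [3 ≡ 3 mod 8 ⇒ (2/3) = -1]
  = 1    [(1/3) = 1]

1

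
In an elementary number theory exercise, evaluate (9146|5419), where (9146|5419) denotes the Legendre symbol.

(9146|5419)
  = (3727|5419)    [9146 ≡ 3727 mod 5419]
  = -(5419|3727)    [QR: both ≡ 3 mod 4, sign flips]
  = -(1692|3727)    [5419 ≡ 1692 mod 3727]
  = -(423|3727)    [3727 ≡ 7 mod 8 ⇒ (2|3727)^2 = +1]
  = (3727|423)    [QR: both ≡ 3 mod 4, sign flips]
  = (343|423)    [3727 ≡ 343 mod 423]
  = -(423|343)    [QR: both ≡ 3 mod 4, sign flips]
  = -(80|343)    [423 ≡ 80 mod 343]
  = -(5|343)    [343 ≡ 7 mod 8 ⇒ (2|343)^4 = +1]
  = -(343|5)    [QR: 5 ≡ 1 mod 4, sign kept]
  = -(3|5)    [343 ≡ 3 mod 5]
  = -(5|3)    [QR: 5 ≡ 1 mod 4, sign kept]
  = -(2|3)    [5 ≡ 2 mod 3]
  = (1|3)    [3 ≡ 3 mod 8 ⇒ (2|3) = -1]
  = 1    [(1|3) = 1]

1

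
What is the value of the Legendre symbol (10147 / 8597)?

-1

(10147 / 8597)
  = (1550 / 8597)    [10147 ≡ 1550 mod 8597]
  = -(775 / 8597)    [8597 ≡ 5 mod 8 ⇒ (2 / 8597) = -1]
  = -(8597 / 775)    [QR: 8597 ≡ 1 mod 4, sign kept]
  = -(72 / 775)    [8597 ≡ 72 mod 775]
  = -(9 / 775)    [775 ≡ 7 mod 8 ⇒ (2 / 775)^3 = +1]
  = -(775 / 9)    [QR: 9 ≡ 1 mod 4, sign kept]
  = -(1 / 9)    [775 ≡ 1 mod 9]
  = -1    [(1 / 9) = 1]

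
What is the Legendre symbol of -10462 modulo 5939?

-1

(-10462|5939)
  = (1416|5939)    [-10462 ≡ 1416 mod 5939]
  = -(177|5939)    [5939 ≡ 3 mod 8 ⇒ (2|5939)^3 = -1]
  = -(5939|177)    [QR: 177 ≡ 1 mod 4, sign kept]
  = -(98|177)    [5939 ≡ 98 mod 177]
  = -(49|177)    [177 ≡ 1 mod 8 ⇒ (2|177) = +1]
  = -(177|49)    [QR: 49 ≡ 1 mod 4, sign kept]
  = -(30|49)    [177 ≡ 30 mod 49]
  = -(15|49)    [49 ≡ 1 mod 8 ⇒ (2|49) = +1]
  = -(49|15)    [QR: 49 ≡ 1 mod 4, sign kept]
  = -(4|15)    [49 ≡ 4 mod 15]
  = -(1|15)    [15 ≡ 7 mod 8 ⇒ (2|15)^2 = +1]
  = -1    [(1|15) = 1]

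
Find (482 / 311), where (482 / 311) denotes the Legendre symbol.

(482 / 311)
  = (171 / 311)    [482 ≡ 171 mod 311]
  = -(311 / 171)    [QR: both ≡ 3 mod 4, sign flips]
  = -(140 / 171)    [311 ≡ 140 mod 171]
  = -(35 / 171)    [171 ≡ 3 mod 8 ⇒ (2 / 171)^2 = +1]
  = (171 / 35)    [QR: both ≡ 3 mod 4, sign flips]
  = (31 / 35)    [171 ≡ 31 mod 35]
  = -(35 / 31)    [QR: both ≡ 3 mod 4, sign flips]
  = -(4 / 31)    [35 ≡ 4 mod 31]
  = -(1 / 31)    [31 ≡ 7 mod 8 ⇒ (2 / 31)^2 = +1]
  = -1    [(1 / 31) = 1]

-1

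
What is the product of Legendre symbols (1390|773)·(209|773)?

By multiplicativity, (1390·209|773) = (1390|773)·(209|773).
First factor (1390|773):
(1390|773)
  = (617|773)    [1390 ≡ 617 mod 773]
  = (773|617)    [QR: 617 ≡ 1 mod 4, sign kept]
  = (156|617)    [773 ≡ 156 mod 617]
  = (39|617)    [617 ≡ 1 mod 8 ⇒ (2|617)^2 = +1]
  = (617|39)    [QR: 617 ≡ 1 mod 4, sign kept]
  = (32|39)    [617 ≡ 32 mod 39]
  = (1|39)    [39 ≡ 7 mod 8 ⇒ (2|39)^5 = +1]
  = 1    [(1|39) = 1]
Second factor (209|773):
(209|773)
  = (773|209)    [QR: 209 ≡ 1 mod 4, sign kept]
  = (146|209)    [773 ≡ 146 mod 209]
  = (73|209)    [209 ≡ 1 mod 8 ⇒ (2|209) = +1]
  = (209|73)    [QR: 73 ≡ 1 mod 4, sign kept]
  = (63|73)    [209 ≡ 63 mod 73]
  = (73|63)    [QR: 73 ≡ 1 mod 4, sign kept]
  = (10|63)    [73 ≡ 10 mod 63]
  = (5|63)    [63 ≡ 7 mod 8 ⇒ (2|63) = +1]
  = (63|5)    [QR: 5 ≡ 1 mod 4, sign kept]
  = (3|5)    [63 ≡ 3 mod 5]
  = (5|3)    [QR: 5 ≡ 1 mod 4, sign kept]
  = (2|3)    [5 ≡ 2 mod 3]
  = -(1|3)    [3 ≡ 3 mod 8 ⇒ (2|3) = -1]
  = -1    [(1|3) = 1]
Product: (1)·(-1) = -1.

-1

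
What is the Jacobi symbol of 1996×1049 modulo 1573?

By multiplicativity, (1996·1049 / 1573) = (1996 / 1573)·(1049 / 1573).
First factor (1996 / 1573):
Reduce the numerator: 1996 ≡ 423 (mod 1573), so (1996 / 1573) = (423 / 1573).
1573 ≡ 1 (mod 4), so quadratic reciprocity gives (423 / 1573) = (1573 / 423). Reduce: 1573 ≡ 304 (mod 423). Now have (304 / 423).
Factor out 2: 304 = 2^4·19. Since 423 ≡ 7 (mod 8), (2 / 423) = +1, and (2 / 423)^4 = +1. Now have (19 / 423).
Both 19 ≡ 3 and 423 ≡ 3 (mod 4), so reciprocity gives (19 / 423) = -(423 / 19). Reduce: 423 ≡ 5 (mod 19). Now have -(5 / 19).
5 ≡ 1 (mod 4), so quadratic reciprocity gives (5 / 19) = (19 / 5). Reduce: 19 ≡ 4 (mod 5). Now have -(4 / 5).
Factor out 2: 4 = 2^2. Since 5 ≡ 5 (mod 8), (2 / 5) = -1, and (2 / 5)^2 = +1. Now have -(1 / 5).
(1 / 5) = 1. Collecting the sign factors: -1.
Second factor (1049 / 1573):
1049 ≡ 1 (mod 4), so quadratic reciprocity gives (1049 / 1573) = (1573 / 1049). Reduce: 1573 ≡ 524 (mod 1049). Now have (524 / 1049).
Factor out 2: 524 = 2^2·131. Since 1049 ≡ 1 (mod 8), (2 / 1049) = +1, and (2 / 1049)^2 = +1. Now have (131 / 1049).
1049 ≡ 1 (mod 4), so quadratic reciprocity gives (131 / 1049) = (1049 / 131). Reduce: 1049 ≡ 1 (mod 131). Now have (1 / 131).
(1 / 131) = 1. Collecting the sign factors: 1.
Product: (-1)·(1) = -1.

-1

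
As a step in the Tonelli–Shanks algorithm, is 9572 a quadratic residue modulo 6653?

(9572/6653)
  = (2919/6653)    [9572 ≡ 2919 mod 6653]
  = (6653/2919)    [QR: 6653 ≡ 1 mod 4, sign kept]
  = (815/2919)    [6653 ≡ 815 mod 2919]
  = -(2919/815)    [QR: both ≡ 3 mod 4, sign flips]
  = -(474/815)    [2919 ≡ 474 mod 815]
  = -(237/815)    [815 ≡ 7 mod 8 ⇒ (2/815) = +1]
  = -(815/237)    [QR: 237 ≡ 1 mod 4, sign kept]
  = -(104/237)    [815 ≡ 104 mod 237]
  = (13/237)    [237 ≡ 5 mod 8 ⇒ (2/237)^3 = -1]
  = (237/13)    [QR: 13 ≡ 1 mod 4, sign kept]
  = (3/13)    [237 ≡ 3 mod 13]
  = (13/3)    [QR: 13 ≡ 1 mod 4, sign kept]
  = (1/3)    [13 ≡ 1 mod 3]
  = 1    [(1/3) = 1]
(9572/6653) = 1, and 6653 is prime, so 9572 is a quadratic residue mod 6653.

yes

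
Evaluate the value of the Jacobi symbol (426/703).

1

Factor out 2: 426 = 2·213. Since 703 ≡ 7 (mod 8), (2/703) = +1. Now have (213/703).
213 ≡ 1 (mod 4), so quadratic reciprocity gives (213/703) = (703/213). Reduce: 703 ≡ 64 (mod 213). Now have (64/213).
Factor out 2: 64 = 2^6. Since 213 ≡ 5 (mod 8), (2/213) = -1, and (2/213)^6 = +1. Now have (1/213).
(1/213) = 1. Collecting the sign factors: 1.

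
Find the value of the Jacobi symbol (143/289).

(143/289)
  = (289/143)    [QR: 289 ≡ 1 mod 4, sign kept]
  = (3/143)    [289 ≡ 3 mod 143]
  = -(143/3)    [QR: both ≡ 3 mod 4, sign flips]
  = -(2/3)    [143 ≡ 2 mod 3]
  = (1/3)    [3 ≡ 3 mod 8 ⇒ (2/3) = -1]
  = 1    [(1/3) = 1]

1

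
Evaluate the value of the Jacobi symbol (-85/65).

0

Reduce the numerator: -85 ≡ 45 (mod 65), so (-85/65) = (45/65).
45 ≡ 1 (mod 4), so quadratic reciprocity gives (45/65) = (65/45). Reduce: 65 ≡ 20 (mod 45). Now have (20/45).
Factor out 2: 20 = 2^2·5. Since 45 ≡ 5 (mod 8), (2/45) = -1, and (2/45)^2 = +1. Now have (5/45).
5 ≡ 1 (mod 4), so quadratic reciprocity gives (5/45) = (45/5). Reduce: 45 ≡ 0 (mod 5). Now have (0/5).
The numerator is now 0 with denominator 5 > 1: the symbol is 0.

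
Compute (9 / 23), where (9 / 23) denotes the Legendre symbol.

9 ≡ 1 (mod 4), so quadratic reciprocity gives (9 / 23) = (23 / 9). Reduce: 23 ≡ 5 (mod 9). Now have (5 / 9).
5 ≡ 1 (mod 4), so quadratic reciprocity gives (5 / 9) = (9 / 5). Reduce: 9 ≡ 4 (mod 5). Now have (4 / 5).
Factor out 2: 4 = 2^2. Since 5 ≡ 5 (mod 8), (2 / 5) = -1, and (2 / 5)^2 = +1. Now have (1 / 5).
(1 / 5) = 1. Collecting the sign factors: 1.

1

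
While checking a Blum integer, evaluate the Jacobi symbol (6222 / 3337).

Reduce the numerator: 6222 ≡ 2885 (mod 3337), so (6222 / 3337) = (2885 / 3337).
2885 ≡ 1 (mod 4), so quadratic reciprocity gives (2885 / 3337) = (3337 / 2885). Reduce: 3337 ≡ 452 (mod 2885). Now have (452 / 2885).
Factor out 2: 452 = 2^2·113. Since 2885 ≡ 5 (mod 8), (2 / 2885) = -1, and (2 / 2885)^2 = +1. Now have (113 / 2885).
113 ≡ 1 (mod 4), so quadratic reciprocity gives (113 / 2885) = (2885 / 113). Reduce: 2885 ≡ 60 (mod 113). Now have (60 / 113).
Factor out 2: 60 = 2^2·15. Since 113 ≡ 1 (mod 8), (2 / 113) = +1, and (2 / 113)^2 = +1. Now have (15 / 113).
113 ≡ 1 (mod 4), so quadratic reciprocity gives (15 / 113) = (113 / 15). Reduce: 113 ≡ 8 (mod 15). Now have (8 / 15).
Factor out 2: 8 = 2^3. Since 15 ≡ 7 (mod 8), (2 / 15) = +1, and (2 / 15)^3 = +1. Now have (1 / 15).
(1 / 15) = 1. Collecting the sign factors: 1.

1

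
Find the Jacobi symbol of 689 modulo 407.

(689 / 407)
  = (282 / 407)    [689 ≡ 282 mod 407]
  = (141 / 407)    [407 ≡ 7 mod 8 ⇒ (2 / 407) = +1]
  = (407 / 141)    [QR: 141 ≡ 1 mod 4, sign kept]
  = (125 / 141)    [407 ≡ 125 mod 141]
  = (141 / 125)    [QR: 125 ≡ 1 mod 4, sign kept]
  = (16 / 125)    [141 ≡ 16 mod 125]
  = (1 / 125)    [125 ≡ 5 mod 8 ⇒ (2 / 125)^4 = +1]
  = 1    [(1 / 125) = 1]

1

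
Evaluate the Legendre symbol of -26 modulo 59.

-1

(-26/59)
  = (33/59)    [-26 ≡ 33 mod 59]
  = (59/33)    [QR: 33 ≡ 1 mod 4, sign kept]
  = (26/33)    [59 ≡ 26 mod 33]
  = (13/33)    [33 ≡ 1 mod 8 ⇒ (2/33) = +1]
  = (33/13)    [QR: 13 ≡ 1 mod 4, sign kept]
  = (7/13)    [33 ≡ 7 mod 13]
  = (13/7)    [QR: 13 ≡ 1 mod 4, sign kept]
  = (6/7)    [13 ≡ 6 mod 7]
  = (3/7)    [7 ≡ 7 mod 8 ⇒ (2/7) = +1]
  = -(7/3)    [QR: both ≡ 3 mod 4, sign flips]
  = -(1/3)    [7 ≡ 1 mod 3]
  = -1    [(1/3) = 1]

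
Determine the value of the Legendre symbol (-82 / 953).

1

Reduce the numerator: -82 ≡ 871 (mod 953), so (-82 / 953) = (871 / 953).
953 ≡ 1 (mod 4), so quadratic reciprocity gives (871 / 953) = (953 / 871). Reduce: 953 ≡ 82 (mod 871). Now have (82 / 871).
Factor out 2: 82 = 2·41. Since 871 ≡ 7 (mod 8), (2 / 871) = +1. Now have (41 / 871).
41 ≡ 1 (mod 4), so quadratic reciprocity gives (41 / 871) = (871 / 41). Reduce: 871 ≡ 10 (mod 41). Now have (10 / 41).
Factor out 2: 10 = 2·5. Since 41 ≡ 1 (mod 8), (2 / 41) = +1. Now have (5 / 41).
5 ≡ 1 (mod 4), so quadratic reciprocity gives (5 / 41) = (41 / 5). Reduce: 41 ≡ 1 (mod 5). Now have (1 / 5).
(1 / 5) = 1. Collecting the sign factors: 1.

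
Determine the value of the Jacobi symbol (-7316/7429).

-1

Reduce the numerator: -7316 ≡ 113 (mod 7429), so (-7316/7429) = (113/7429).
113 ≡ 1 (mod 4), so quadratic reciprocity gives (113/7429) = (7429/113). Reduce: 7429 ≡ 84 (mod 113). Now have (84/113).
Factor out 2: 84 = 2^2·21. Since 113 ≡ 1 (mod 8), (2/113) = +1, and (2/113)^2 = +1. Now have (21/113).
21 ≡ 1 (mod 4), so quadratic reciprocity gives (21/113) = (113/21). Reduce: 113 ≡ 8 (mod 21). Now have (8/21).
Factor out 2: 8 = 2^3. Since 21 ≡ 5 (mod 8), (2/21) = -1, and (2/21)^3 = -1. Now have -(1/21).
(1/21) = 1. Collecting the sign factors: -1.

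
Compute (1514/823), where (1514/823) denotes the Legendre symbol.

-1

Reduce the numerator: 1514 ≡ 691 (mod 823), so (1514/823) = (691/823).
Both 691 ≡ 3 and 823 ≡ 3 (mod 4), so reciprocity gives (691/823) = -(823/691). Reduce: 823 ≡ 132 (mod 691). Now have -(132/691).
Factor out 2: 132 = 2^2·33. Since 691 ≡ 3 (mod 8), (2/691) = -1, and (2/691)^2 = +1. Now have -(33/691).
33 ≡ 1 (mod 4), so quadratic reciprocity gives (33/691) = (691/33). Reduce: 691 ≡ 31 (mod 33). Now have -(31/33).
33 ≡ 1 (mod 4), so quadratic reciprocity gives (31/33) = (33/31). Reduce: 33 ≡ 2 (mod 31). Now have -(2/31).
Factor out 2: 2 = 2. Since 31 ≡ 7 (mod 8), (2/31) = +1. Now have -(1/31).
(1/31) = 1. Collecting the sign factors: -1.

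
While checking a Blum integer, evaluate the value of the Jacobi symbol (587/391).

(587/391)
  = (196/391)    [587 ≡ 196 mod 391]
  = (49/391)    [391 ≡ 7 mod 8 ⇒ (2/391)^2 = +1]
  = (391/49)    [QR: 49 ≡ 1 mod 4, sign kept]
  = (48/49)    [391 ≡ 48 mod 49]
  = (3/49)    [49 ≡ 1 mod 8 ⇒ (2/49)^4 = +1]
  = (49/3)    [QR: 49 ≡ 1 mod 4, sign kept]
  = (1/3)    [49 ≡ 1 mod 3]
  = 1    [(1/3) = 1]

1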